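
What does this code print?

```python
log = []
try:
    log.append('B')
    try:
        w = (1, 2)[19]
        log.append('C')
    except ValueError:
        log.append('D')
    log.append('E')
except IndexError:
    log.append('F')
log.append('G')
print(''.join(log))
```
BFG

Inner handler doesn't match, propagates to outer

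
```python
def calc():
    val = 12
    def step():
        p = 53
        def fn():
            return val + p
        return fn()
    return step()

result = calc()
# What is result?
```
65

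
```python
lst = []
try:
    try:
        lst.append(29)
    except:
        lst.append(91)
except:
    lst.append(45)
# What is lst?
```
[29]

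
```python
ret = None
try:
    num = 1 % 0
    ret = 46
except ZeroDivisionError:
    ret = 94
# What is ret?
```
94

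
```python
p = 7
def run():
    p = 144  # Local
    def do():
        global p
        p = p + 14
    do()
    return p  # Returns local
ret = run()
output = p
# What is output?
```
21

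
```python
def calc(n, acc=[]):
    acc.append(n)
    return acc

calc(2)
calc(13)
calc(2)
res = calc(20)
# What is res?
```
[2, 13, 2, 20]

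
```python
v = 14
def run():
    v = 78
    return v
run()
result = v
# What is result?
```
14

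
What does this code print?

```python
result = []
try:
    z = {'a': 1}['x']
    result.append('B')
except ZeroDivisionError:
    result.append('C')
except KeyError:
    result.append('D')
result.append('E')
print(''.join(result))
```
DE

KeyError is caught by its specific handler, not ZeroDivisionError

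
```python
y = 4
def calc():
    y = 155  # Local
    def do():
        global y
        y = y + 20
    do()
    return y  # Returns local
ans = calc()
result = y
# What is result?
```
24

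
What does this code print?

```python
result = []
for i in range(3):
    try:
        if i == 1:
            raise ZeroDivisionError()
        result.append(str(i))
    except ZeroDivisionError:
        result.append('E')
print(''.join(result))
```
0E2

Exception on i=1 caught, loop continues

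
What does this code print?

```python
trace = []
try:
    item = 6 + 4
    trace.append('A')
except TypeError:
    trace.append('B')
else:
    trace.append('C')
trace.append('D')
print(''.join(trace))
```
ACD

else block runs when no exception occurs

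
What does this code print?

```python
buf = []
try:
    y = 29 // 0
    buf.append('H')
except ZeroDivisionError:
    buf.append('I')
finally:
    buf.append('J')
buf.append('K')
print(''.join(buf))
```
IJK

finally always runs, even after exception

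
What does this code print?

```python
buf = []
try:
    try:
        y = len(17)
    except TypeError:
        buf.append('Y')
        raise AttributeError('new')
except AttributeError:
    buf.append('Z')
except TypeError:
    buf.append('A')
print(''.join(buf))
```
YZ

New AttributeError raised, caught by outer AttributeError handler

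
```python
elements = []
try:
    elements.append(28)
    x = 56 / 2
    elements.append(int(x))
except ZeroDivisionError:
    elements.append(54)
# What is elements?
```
[28, 28]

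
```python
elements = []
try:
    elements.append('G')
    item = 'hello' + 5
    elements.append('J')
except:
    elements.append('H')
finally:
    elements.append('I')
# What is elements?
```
['G', 'H', 'I']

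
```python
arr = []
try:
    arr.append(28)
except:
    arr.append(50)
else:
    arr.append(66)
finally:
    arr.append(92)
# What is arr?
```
[28, 66, 92]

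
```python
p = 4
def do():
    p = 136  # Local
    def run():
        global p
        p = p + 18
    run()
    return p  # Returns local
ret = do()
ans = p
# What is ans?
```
22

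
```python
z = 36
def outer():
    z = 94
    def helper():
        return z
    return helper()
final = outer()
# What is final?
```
94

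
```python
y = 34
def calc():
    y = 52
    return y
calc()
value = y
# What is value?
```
34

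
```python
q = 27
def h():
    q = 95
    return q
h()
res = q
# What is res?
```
27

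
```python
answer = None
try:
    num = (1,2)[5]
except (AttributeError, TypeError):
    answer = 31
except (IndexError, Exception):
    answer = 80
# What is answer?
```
80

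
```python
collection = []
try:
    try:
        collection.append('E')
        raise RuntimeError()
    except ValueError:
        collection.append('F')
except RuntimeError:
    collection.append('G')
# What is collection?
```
['E', 'G']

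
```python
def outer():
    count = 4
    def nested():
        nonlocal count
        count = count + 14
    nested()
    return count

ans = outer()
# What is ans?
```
18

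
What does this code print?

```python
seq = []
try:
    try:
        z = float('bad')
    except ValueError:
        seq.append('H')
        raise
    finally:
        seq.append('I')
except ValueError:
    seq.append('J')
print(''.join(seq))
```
HIJ

finally runs before re-raised exception propagates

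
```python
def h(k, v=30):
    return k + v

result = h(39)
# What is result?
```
69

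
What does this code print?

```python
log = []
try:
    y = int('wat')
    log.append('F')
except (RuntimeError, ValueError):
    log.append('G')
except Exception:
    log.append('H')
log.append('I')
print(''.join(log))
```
GI

ValueError matches tuple containing it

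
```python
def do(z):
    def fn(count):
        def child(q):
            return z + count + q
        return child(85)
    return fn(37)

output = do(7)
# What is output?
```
129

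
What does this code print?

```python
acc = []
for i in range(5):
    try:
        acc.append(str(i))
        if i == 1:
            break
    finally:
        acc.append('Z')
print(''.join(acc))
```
0Z1Z

finally runs even when breaking out of loop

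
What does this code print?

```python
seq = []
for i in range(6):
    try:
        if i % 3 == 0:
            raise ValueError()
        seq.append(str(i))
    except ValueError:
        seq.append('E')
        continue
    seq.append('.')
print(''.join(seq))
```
E1.2.E4.5.

continue in except skips rest of loop body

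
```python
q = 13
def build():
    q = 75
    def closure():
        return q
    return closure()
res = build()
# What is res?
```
75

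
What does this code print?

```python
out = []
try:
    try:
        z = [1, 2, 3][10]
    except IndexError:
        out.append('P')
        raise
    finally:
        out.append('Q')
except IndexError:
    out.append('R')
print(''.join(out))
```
PQR

finally runs before re-raised exception propagates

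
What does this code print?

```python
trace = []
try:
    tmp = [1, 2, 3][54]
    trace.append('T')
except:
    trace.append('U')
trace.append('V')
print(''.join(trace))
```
UV

Exception raised in try, caught by bare except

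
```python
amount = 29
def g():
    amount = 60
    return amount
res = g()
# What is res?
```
60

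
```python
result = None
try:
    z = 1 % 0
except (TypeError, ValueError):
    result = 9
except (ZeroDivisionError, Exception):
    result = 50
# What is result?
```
50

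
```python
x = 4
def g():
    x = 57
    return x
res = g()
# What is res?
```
57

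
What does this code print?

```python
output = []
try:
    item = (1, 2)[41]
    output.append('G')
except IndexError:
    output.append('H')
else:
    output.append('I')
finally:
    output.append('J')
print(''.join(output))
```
HJ

Exception: except runs, else skipped, finally runs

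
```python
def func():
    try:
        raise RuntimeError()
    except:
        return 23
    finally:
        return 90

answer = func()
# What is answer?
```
90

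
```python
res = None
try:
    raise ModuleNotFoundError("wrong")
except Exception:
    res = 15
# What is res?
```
15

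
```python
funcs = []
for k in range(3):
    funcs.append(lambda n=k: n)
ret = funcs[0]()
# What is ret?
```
0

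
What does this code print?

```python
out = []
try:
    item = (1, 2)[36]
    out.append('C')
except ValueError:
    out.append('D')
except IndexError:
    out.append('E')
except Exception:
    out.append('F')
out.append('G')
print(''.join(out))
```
EG

IndexError matches before generic Exception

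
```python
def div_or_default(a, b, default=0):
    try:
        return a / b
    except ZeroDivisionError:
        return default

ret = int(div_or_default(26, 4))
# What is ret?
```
6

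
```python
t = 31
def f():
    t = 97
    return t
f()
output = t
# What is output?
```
31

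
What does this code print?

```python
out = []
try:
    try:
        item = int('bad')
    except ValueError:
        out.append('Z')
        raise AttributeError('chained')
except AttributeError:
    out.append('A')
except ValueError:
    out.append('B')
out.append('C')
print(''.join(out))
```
ZAC

AttributeError raised and caught, original ValueError not re-raised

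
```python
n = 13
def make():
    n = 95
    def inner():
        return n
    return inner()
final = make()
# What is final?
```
95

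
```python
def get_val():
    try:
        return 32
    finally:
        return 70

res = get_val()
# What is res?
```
70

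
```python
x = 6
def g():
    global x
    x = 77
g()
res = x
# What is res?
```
77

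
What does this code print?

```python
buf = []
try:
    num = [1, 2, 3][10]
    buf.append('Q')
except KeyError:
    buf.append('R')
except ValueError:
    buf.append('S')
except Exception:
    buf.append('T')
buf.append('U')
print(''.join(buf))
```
TU

IndexError not specifically caught, falls to Exception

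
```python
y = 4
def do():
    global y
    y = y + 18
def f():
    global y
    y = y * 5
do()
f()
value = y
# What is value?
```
110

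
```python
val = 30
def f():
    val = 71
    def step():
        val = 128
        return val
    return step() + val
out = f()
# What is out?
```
199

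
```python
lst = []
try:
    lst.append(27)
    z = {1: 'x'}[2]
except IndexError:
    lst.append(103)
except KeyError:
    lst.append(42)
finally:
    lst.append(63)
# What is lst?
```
[27, 42, 63]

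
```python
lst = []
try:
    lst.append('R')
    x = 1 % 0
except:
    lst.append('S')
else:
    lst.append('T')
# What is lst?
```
['R', 'S']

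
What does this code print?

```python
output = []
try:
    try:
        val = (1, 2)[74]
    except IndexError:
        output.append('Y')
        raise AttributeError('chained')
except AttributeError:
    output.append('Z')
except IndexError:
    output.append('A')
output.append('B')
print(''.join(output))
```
YZB

AttributeError raised and caught, original IndexError not re-raised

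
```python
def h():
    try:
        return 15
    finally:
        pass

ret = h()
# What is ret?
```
15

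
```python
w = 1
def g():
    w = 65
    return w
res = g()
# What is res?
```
65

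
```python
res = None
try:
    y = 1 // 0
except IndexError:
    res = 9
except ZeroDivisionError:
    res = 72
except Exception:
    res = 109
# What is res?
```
72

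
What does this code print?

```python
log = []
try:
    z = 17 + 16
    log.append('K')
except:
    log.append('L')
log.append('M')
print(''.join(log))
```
KM

No exception, try block completes normally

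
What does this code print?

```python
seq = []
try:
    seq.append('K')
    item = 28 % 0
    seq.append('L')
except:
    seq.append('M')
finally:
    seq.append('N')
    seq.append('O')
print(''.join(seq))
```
KMNO

Code before exception runs, then except, then all of finally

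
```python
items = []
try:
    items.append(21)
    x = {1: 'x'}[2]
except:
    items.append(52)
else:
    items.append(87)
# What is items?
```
[21, 52]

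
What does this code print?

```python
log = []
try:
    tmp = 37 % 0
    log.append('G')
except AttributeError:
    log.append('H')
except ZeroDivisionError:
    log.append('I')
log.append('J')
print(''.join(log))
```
IJ

ZeroDivisionError is caught by its specific handler, not AttributeError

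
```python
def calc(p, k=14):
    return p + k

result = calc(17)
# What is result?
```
31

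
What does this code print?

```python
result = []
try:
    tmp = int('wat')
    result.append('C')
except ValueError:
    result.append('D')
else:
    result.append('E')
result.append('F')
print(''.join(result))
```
DF

else block skipped when exception is caught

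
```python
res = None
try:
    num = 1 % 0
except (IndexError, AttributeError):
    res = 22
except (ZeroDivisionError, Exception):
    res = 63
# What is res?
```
63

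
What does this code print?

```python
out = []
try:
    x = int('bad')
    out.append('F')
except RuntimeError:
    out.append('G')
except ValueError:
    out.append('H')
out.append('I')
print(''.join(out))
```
HI

ValueError is caught by its specific handler, not RuntimeError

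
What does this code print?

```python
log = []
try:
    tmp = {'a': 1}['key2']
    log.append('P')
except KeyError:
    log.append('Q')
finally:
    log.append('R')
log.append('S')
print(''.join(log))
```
QRS

finally always runs, even after exception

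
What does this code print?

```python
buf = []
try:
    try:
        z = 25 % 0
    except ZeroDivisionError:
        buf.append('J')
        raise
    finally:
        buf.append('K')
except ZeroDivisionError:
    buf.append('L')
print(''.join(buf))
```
JKL

finally runs before re-raised exception propagates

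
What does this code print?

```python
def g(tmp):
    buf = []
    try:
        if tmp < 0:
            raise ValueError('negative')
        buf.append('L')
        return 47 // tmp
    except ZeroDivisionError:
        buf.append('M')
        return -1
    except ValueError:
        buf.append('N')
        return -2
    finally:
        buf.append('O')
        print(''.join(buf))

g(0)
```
LMO

tmp=0 causes ZeroDivisionError, caught, finally prints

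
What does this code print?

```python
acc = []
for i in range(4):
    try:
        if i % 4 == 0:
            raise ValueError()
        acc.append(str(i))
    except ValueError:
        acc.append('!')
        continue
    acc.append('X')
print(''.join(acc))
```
!1X2X3X

continue in except skips rest of loop body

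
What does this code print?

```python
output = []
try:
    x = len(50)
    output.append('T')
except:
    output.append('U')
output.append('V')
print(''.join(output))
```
UV

Exception raised in try, caught by bare except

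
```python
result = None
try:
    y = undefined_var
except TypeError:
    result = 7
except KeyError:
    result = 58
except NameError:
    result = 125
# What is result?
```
125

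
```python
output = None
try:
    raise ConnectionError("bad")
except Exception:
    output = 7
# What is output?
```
7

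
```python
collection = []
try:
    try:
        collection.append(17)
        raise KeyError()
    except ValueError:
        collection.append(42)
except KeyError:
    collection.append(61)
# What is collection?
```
[17, 61]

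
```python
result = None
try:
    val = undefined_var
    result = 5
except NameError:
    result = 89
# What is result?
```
89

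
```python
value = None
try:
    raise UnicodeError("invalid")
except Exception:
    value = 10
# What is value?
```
10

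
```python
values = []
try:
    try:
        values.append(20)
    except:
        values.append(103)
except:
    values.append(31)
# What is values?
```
[20]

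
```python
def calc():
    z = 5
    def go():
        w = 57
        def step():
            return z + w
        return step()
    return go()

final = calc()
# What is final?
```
62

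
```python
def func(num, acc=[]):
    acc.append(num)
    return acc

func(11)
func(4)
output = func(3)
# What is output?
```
[11, 4, 3]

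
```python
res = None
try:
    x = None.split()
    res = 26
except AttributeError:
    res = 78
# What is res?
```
78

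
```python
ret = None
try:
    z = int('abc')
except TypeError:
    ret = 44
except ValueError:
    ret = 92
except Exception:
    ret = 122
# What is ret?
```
92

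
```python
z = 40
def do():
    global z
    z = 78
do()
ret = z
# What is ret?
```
78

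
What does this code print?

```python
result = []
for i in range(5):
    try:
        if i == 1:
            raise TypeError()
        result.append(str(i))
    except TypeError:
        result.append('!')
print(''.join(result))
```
0!234

Exception on i=1 caught, loop continues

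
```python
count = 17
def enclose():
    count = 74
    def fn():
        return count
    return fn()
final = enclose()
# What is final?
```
74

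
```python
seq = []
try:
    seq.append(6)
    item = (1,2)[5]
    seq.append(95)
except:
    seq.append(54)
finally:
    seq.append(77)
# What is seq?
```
[6, 54, 77]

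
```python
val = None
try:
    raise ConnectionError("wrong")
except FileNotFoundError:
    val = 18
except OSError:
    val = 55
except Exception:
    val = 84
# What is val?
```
55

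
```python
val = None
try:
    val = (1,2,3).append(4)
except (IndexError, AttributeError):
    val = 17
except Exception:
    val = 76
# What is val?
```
17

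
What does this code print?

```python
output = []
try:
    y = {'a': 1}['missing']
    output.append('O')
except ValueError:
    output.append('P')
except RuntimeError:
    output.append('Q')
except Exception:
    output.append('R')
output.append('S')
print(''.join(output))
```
RS

KeyError not specifically caught, falls to Exception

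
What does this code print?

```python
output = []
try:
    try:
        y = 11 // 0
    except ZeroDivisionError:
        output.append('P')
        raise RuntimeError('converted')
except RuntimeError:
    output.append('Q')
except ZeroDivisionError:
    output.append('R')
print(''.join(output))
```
PQ

New RuntimeError raised, caught by outer RuntimeError handler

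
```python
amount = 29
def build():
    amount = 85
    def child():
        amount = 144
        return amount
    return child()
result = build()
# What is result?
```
144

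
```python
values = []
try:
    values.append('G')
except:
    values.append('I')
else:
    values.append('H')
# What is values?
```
['G', 'H']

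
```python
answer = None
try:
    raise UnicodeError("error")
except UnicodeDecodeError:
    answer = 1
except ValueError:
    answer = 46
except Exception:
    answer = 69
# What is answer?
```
46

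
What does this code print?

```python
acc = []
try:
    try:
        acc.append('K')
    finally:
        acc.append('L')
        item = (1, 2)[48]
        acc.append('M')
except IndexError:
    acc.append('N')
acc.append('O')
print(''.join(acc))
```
KLNO

Exception in inner finally caught by outer except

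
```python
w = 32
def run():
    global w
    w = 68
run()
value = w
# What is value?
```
68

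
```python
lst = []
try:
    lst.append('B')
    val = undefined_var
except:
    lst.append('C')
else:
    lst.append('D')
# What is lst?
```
['B', 'C']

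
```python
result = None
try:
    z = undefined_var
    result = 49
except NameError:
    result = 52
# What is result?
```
52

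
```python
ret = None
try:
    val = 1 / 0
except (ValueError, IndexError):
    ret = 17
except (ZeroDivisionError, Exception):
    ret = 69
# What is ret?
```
69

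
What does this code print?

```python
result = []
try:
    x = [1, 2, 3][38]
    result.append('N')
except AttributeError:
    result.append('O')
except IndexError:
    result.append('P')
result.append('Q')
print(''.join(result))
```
PQ

IndexError is caught by its specific handler, not AttributeError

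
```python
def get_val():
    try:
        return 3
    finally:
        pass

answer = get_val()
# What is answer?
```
3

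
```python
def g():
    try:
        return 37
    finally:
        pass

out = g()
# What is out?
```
37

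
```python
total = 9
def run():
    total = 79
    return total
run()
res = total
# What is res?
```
9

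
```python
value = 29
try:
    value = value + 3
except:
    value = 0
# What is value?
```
32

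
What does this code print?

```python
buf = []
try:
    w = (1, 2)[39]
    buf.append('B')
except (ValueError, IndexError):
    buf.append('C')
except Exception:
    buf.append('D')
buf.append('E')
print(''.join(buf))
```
CE

IndexError matches tuple containing it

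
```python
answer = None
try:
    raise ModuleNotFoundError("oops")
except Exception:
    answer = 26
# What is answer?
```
26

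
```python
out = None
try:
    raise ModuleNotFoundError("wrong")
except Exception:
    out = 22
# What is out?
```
22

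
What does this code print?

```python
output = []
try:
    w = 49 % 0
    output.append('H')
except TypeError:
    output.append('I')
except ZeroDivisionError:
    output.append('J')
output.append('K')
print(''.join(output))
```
JK

ZeroDivisionError is caught by its specific handler, not TypeError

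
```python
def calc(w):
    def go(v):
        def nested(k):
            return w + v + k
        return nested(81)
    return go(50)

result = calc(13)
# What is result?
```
144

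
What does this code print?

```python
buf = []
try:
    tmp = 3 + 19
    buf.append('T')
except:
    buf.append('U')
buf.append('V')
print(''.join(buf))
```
TV

No exception, try block completes normally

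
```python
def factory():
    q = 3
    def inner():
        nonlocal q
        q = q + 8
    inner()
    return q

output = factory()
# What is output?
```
11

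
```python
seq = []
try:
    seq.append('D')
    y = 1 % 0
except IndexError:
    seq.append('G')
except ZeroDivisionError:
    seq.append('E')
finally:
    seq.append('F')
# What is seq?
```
['D', 'E', 'F']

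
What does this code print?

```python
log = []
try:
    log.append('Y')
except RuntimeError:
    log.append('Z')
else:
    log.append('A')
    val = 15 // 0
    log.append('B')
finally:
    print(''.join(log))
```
YA

Try succeeds, else appends 'A', ZeroDivisionError in else is uncaught, finally prints before exception propagates ('B' never appended)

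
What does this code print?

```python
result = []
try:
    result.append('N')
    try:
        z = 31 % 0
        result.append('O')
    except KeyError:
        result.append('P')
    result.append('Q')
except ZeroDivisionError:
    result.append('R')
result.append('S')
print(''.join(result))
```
NRS

Inner handler doesn't match, propagates to outer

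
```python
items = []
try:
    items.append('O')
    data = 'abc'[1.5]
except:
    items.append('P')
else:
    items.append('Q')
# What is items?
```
['O', 'P']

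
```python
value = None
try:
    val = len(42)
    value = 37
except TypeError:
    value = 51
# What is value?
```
51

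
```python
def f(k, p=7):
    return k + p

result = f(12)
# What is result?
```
19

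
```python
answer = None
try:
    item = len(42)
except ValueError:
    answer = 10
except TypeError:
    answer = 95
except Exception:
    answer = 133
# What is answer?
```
95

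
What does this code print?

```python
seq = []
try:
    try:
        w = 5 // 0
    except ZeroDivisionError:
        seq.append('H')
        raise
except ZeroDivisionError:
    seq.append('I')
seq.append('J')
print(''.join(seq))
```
HIJ

raise without argument re-raises current exception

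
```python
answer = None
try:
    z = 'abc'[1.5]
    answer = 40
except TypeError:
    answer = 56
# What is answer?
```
56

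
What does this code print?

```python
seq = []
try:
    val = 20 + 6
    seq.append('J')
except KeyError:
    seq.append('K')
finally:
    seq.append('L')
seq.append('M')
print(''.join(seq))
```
JLM

finally runs after normal execution too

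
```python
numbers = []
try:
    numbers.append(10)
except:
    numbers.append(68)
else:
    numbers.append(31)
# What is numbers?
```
[10, 31]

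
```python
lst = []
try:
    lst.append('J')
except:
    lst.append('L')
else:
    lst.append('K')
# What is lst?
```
['J', 'K']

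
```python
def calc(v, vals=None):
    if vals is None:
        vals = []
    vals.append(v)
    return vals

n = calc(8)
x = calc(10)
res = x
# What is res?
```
[10]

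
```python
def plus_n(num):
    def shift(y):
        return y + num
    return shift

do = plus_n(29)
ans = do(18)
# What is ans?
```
47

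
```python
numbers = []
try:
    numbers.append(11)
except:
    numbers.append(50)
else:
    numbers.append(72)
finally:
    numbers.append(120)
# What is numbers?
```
[11, 72, 120]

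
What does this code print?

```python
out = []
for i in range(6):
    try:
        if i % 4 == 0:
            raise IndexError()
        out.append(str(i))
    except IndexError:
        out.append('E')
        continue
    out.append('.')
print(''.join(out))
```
E1.2.3.E5.

continue in except skips rest of loop body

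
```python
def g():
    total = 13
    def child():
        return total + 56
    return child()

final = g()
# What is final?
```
69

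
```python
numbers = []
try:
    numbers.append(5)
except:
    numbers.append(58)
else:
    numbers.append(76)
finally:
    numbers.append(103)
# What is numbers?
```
[5, 76, 103]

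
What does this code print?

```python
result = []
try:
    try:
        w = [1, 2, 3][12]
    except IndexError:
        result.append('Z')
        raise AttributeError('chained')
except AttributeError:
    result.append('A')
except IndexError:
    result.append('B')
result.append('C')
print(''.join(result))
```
ZAC

AttributeError raised and caught, original IndexError not re-raised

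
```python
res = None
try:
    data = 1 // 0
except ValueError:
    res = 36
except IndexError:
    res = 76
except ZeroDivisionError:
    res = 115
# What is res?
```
115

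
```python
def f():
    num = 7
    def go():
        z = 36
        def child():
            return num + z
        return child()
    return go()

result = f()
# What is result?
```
43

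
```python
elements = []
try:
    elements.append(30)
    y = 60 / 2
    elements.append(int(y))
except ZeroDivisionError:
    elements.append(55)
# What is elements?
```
[30, 30]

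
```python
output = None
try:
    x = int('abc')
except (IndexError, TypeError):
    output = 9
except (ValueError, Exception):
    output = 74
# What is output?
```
74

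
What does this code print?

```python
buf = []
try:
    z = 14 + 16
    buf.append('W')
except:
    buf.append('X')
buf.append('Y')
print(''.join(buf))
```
WY

No exception, try block completes normally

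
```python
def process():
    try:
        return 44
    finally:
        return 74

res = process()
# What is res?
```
74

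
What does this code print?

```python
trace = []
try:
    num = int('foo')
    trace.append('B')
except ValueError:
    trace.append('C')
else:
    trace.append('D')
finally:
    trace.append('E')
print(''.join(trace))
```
CE

Exception: except runs, else skipped, finally runs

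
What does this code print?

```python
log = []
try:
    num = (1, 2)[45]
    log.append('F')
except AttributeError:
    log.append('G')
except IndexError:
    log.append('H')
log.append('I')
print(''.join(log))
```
HI

IndexError is caught by its specific handler, not AttributeError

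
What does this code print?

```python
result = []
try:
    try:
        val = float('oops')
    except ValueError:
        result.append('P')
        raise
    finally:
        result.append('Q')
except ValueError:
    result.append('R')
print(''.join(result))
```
PQR

finally runs before re-raised exception propagates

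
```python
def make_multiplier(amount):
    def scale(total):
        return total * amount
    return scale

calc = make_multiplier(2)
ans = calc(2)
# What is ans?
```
4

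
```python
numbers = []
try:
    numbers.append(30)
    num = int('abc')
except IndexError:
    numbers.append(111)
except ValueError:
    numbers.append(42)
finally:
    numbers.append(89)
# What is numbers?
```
[30, 42, 89]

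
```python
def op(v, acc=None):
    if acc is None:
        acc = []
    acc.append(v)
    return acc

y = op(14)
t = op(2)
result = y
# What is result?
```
[14]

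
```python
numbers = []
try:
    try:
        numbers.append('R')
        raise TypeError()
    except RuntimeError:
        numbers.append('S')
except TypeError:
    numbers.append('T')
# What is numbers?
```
['R', 'T']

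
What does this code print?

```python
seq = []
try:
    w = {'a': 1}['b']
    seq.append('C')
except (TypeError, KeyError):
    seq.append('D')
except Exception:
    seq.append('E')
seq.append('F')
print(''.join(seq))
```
DF

KeyError matches tuple containing it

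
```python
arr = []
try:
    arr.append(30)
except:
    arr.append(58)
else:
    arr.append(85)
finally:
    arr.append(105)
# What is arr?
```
[30, 85, 105]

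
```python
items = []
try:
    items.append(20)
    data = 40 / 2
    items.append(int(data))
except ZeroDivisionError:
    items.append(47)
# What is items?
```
[20, 20]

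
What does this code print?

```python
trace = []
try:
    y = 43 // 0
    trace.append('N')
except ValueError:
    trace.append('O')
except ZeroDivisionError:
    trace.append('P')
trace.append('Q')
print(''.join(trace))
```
PQ

ZeroDivisionError is caught by its specific handler, not ValueError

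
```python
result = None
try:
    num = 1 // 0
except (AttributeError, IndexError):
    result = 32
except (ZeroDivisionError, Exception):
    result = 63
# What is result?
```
63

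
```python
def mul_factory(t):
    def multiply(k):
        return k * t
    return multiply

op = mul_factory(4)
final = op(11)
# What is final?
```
44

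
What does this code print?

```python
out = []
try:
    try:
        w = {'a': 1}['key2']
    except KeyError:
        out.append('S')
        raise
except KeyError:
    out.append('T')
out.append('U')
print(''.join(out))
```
STU

raise without argument re-raises current exception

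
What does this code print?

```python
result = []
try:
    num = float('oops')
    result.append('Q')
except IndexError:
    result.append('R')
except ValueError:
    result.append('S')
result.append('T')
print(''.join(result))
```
ST

ValueError is caught by its specific handler, not IndexError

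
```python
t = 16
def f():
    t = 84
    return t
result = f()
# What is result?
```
84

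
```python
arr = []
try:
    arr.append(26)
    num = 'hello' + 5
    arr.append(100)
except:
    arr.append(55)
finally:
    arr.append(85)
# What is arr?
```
[26, 55, 85]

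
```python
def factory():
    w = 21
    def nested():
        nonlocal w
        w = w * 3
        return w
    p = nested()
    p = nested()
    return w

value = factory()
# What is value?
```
189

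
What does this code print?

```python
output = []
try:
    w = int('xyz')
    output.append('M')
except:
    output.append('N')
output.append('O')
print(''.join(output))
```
NO

Exception raised in try, caught by bare except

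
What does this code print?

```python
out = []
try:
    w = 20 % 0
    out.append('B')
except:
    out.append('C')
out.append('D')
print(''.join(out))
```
CD

Exception raised in try, caught by bare except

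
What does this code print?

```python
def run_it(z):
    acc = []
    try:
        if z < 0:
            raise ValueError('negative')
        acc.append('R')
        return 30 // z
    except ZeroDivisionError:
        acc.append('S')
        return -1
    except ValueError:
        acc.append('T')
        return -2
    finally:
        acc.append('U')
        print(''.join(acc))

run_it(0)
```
RSU

z=0 causes ZeroDivisionError, caught, finally prints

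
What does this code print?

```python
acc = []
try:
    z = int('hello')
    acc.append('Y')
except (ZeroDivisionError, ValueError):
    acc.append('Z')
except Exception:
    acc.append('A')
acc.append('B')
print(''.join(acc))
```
ZB

ValueError matches tuple containing it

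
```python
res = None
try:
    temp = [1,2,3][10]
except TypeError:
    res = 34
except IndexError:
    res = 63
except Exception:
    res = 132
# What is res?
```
63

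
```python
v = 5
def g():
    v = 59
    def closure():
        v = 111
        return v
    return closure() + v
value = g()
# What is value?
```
170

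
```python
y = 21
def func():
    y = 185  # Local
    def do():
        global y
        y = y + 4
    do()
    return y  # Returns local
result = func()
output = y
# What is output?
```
25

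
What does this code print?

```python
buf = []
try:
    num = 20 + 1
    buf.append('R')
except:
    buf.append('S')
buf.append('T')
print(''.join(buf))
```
RT

No exception, try block completes normally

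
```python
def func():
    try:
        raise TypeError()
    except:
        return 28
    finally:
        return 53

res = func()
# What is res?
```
53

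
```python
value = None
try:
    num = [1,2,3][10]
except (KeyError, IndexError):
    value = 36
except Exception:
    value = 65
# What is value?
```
36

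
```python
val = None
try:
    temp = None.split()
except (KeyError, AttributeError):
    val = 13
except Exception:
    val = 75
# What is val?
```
13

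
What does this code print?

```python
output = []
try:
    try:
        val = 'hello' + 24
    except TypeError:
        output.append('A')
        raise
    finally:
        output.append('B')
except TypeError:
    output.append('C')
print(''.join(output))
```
ABC

finally runs before re-raised exception propagates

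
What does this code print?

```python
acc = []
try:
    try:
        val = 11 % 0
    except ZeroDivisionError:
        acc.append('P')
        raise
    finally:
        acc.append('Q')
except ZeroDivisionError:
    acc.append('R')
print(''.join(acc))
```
PQR

finally runs before re-raised exception propagates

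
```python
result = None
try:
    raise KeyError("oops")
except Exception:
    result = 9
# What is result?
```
9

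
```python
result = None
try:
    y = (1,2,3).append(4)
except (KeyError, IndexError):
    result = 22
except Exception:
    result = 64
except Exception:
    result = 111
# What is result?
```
64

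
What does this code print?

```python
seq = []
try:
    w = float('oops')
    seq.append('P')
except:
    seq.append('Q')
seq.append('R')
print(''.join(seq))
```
QR

Exception raised in try, caught by bare except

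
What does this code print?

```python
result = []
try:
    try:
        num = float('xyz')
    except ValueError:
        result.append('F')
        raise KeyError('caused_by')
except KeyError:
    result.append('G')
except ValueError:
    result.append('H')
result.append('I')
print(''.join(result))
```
FGI

KeyError raised and caught, original ValueError not re-raised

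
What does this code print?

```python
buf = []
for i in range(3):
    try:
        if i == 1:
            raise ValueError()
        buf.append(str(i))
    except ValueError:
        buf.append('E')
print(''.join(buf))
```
0E2

Exception on i=1 caught, loop continues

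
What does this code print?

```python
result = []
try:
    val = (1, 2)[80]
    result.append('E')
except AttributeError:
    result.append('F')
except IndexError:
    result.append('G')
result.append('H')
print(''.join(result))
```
GH

IndexError is caught by its specific handler, not AttributeError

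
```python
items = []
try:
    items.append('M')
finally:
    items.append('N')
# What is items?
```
['M', 'N']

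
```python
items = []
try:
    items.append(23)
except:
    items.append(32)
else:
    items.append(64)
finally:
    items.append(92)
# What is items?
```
[23, 64, 92]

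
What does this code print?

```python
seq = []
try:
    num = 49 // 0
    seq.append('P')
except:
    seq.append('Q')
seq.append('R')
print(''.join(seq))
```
QR

Exception raised in try, caught by bare except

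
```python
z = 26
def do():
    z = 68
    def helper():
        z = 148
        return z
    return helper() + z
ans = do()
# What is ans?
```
216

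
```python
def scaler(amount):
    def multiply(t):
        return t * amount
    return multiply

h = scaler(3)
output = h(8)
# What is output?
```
24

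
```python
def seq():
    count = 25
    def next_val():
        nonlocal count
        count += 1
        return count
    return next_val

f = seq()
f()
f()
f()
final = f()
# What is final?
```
29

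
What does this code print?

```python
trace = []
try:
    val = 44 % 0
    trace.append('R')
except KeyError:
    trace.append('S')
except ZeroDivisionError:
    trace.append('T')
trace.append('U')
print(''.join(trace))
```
TU

ZeroDivisionError is caught by its specific handler, not KeyError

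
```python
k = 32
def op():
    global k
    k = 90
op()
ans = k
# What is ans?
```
90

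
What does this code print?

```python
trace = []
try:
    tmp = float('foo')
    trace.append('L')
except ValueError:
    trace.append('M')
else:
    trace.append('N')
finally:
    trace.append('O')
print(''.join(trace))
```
MO

Exception: except runs, else skipped, finally runs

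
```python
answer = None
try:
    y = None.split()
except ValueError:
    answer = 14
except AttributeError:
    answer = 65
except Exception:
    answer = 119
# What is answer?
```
65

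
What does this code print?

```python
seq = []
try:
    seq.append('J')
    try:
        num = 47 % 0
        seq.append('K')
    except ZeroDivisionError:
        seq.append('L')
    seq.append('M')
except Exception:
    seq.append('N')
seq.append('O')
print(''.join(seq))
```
JLMO

Inner exception caught by inner handler, outer continues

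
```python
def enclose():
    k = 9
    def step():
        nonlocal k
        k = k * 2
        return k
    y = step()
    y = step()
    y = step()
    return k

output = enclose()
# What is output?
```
72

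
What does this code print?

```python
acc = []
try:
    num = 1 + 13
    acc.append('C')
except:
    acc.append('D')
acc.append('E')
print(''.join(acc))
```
CE

No exception, try block completes normally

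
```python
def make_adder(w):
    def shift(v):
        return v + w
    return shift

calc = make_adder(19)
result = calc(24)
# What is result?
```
43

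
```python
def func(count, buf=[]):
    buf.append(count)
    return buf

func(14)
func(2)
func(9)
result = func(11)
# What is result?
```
[14, 2, 9, 11]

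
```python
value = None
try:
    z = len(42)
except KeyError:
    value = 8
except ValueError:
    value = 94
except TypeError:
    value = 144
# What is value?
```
144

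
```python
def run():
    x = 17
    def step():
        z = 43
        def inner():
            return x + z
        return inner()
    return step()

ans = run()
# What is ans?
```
60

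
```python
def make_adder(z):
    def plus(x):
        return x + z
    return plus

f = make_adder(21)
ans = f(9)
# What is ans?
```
30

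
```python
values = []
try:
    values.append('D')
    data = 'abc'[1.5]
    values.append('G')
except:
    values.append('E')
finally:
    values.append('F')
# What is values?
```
['D', 'E', 'F']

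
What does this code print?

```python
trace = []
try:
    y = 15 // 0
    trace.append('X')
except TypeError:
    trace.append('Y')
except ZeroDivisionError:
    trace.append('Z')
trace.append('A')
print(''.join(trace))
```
ZA

ZeroDivisionError is caught by its specific handler, not TypeError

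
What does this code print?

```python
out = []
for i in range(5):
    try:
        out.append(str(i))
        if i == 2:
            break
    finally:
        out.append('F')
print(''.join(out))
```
0F1F2F

finally runs even when breaking out of loop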